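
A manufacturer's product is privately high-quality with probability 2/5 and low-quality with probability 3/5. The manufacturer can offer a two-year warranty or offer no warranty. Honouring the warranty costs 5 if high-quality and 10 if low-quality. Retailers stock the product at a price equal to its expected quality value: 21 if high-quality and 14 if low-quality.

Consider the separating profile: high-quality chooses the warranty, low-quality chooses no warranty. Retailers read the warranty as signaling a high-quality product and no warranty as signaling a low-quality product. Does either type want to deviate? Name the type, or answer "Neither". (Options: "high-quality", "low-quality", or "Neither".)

Neither

The warranty pays 21; no warranty pays 14.
high-quality: assigned the warranty, nets 21 − 5 = 16; deviating to no warranty nets 14.
low-quality: assigned no warranty, nets 14; deviating to the warranty nets 21 − 10 = 11.
Both types strictly prefer their assigned action; no profitable deviation.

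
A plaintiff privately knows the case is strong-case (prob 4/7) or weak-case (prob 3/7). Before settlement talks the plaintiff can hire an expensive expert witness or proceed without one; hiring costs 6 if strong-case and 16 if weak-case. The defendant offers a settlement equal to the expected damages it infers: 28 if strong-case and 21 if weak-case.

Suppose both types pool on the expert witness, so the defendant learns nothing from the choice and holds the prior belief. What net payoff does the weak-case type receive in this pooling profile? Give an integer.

Pooled settlement = 4/7·28 + 3/7·21 = 25.
weak-case pays cost 16 for the expert witness, so net payoff = 25 − 16 = 9.

9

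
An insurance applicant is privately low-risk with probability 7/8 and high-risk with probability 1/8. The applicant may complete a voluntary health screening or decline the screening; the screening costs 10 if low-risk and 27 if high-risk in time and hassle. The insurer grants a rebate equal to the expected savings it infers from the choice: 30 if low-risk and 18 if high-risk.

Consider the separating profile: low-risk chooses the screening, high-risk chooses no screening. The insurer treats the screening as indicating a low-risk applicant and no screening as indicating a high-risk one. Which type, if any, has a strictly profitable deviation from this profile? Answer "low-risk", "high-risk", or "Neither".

Neither

The screening pays 30; no screening pays 18.
low-risk: assigned the screening, nets 30 − 10 = 20; deviating to no screening nets 18.
high-risk: assigned no screening, nets 18; deviating to the screening nets 30 − 27 = 3.
Both types strictly prefer their assigned action; no profitable deviation.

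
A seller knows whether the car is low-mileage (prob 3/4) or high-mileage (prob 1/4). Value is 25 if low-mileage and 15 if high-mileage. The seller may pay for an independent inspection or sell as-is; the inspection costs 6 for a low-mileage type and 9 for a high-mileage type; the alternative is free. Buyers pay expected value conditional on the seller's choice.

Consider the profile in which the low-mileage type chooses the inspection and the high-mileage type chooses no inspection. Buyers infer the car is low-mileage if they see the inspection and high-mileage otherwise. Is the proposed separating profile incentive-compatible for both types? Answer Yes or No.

Under these beliefs, the inspection earns price 25 and no inspection earns price 15.
low-mileage: the inspection nets 25 − 6 = 19; no inspection nets 15. low-mileage prefers the inspection.
high-mileage: the inspection nets 25 − 9 = 16; no inspection nets 15. high-mileage would deviate to the inspection.
high-mileage has a profitable deviation, so the profile is not an equilibrium.

No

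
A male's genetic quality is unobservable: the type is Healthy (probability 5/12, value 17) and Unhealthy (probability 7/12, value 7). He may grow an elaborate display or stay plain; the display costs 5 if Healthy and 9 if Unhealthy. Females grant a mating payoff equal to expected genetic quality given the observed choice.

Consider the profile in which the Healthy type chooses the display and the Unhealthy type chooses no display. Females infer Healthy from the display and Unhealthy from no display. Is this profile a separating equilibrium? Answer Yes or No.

No

Under these beliefs, the display earns mating payoff 17 and no display earns mating payoff 7.
Healthy: the display nets 17 − 5 = 12; no display nets 7. Healthy prefers the display.
Unhealthy: the display nets 17 − 9 = 8; no display nets 7. Unhealthy would deviate to the display.
Unhealthy has a profitable deviation, so the profile is not an equilibrium.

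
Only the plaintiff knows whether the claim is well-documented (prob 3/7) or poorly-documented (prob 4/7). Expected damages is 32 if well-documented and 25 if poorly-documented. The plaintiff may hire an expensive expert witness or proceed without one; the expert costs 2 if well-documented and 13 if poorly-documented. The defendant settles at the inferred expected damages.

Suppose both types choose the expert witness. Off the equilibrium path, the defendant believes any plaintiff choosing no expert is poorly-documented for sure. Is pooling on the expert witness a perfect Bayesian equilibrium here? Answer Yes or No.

On path, the defendant holds the prior and pays 3/7·32 + 4/7·25 = 28. Off path (no expert), believing poorly-documented, it pays 25.
well-documented: the expert witness nets 28 − 2 = 26; no expert nets 25. well-documented stays.
poorly-documented: the expert witness nets 28 − 13 = 15; no expert nets 25. poorly-documented would deviate.
A type deviates, so pooling fails.

No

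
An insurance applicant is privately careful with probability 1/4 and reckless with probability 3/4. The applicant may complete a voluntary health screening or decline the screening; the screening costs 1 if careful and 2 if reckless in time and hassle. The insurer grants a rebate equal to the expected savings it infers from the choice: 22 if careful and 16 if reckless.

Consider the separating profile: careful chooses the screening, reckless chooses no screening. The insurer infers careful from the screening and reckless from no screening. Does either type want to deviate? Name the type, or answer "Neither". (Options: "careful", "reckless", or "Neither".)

The screening pays 22; no screening pays 16.
careful: assigned the screening, nets 22 − 1 = 21; deviating to no screening nets 16.
reckless: assigned no screening, nets 16; deviating to the screening nets 22 − 2 = 20.
The reckless type gains 4 by deviating.

reckless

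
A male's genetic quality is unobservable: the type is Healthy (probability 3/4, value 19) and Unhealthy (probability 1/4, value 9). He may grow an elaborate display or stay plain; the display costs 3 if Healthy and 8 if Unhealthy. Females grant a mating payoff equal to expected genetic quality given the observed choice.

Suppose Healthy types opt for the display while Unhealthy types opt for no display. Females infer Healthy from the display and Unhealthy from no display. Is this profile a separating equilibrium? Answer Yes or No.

Under these beliefs, the display earns mating payoff 19 and no display earns mating payoff 9.
Healthy: the display nets 19 − 3 = 16; no display nets 9. Healthy prefers the display.
Unhealthy: the display nets 19 − 8 = 11; no display nets 9. Unhealthy would deviate to the display.
Unhealthy has a profitable deviation, so the profile is not an equilibrium.

No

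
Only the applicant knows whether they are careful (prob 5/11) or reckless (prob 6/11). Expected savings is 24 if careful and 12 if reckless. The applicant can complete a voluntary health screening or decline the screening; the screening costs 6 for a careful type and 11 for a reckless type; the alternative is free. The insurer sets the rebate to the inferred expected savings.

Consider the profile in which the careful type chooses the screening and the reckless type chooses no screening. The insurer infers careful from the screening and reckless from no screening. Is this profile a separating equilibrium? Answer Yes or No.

Under these beliefs, the screening earns rebate 24 and no screening earns rebate 12.
careful: the screening nets 24 − 6 = 18; no screening nets 12. careful prefers the screening.
reckless: the screening nets 24 − 11 = 13; no screening nets 12. reckless would deviate to the screening.
reckless has a profitable deviation, so the profile is not an equilibrium.

No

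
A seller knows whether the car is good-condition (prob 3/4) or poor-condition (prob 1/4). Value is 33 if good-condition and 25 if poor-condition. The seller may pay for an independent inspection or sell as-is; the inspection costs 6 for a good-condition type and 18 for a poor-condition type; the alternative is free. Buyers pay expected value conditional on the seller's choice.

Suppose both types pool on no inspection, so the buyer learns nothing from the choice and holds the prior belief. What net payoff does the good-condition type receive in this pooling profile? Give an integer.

31

Pooled price = 3/4·33 + 1/4·25 = 31.
good-condition pays no cost for no inspection, so net payoff = 31.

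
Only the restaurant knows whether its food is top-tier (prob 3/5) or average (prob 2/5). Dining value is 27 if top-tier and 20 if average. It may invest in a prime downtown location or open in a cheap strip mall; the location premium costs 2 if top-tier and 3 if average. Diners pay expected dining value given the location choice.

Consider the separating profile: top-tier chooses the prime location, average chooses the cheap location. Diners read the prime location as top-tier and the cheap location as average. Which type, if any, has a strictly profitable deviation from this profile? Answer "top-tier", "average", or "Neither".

average

The prime location pays 27; the cheap location pays 20.
top-tier: assigned the prime location, nets 27 − 2 = 25; deviating to the cheap location nets 20.
average: assigned the cheap location, nets 20; deviating to the prime location nets 27 − 3 = 24.
The average type gains 4 by deviating.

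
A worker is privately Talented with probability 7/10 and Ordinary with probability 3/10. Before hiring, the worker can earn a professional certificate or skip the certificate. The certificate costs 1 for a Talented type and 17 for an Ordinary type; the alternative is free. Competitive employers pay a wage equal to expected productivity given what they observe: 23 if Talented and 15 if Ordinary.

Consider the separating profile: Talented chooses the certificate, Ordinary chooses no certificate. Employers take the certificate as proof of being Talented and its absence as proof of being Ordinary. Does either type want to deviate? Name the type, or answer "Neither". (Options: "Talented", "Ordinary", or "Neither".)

The certificate pays 23; no certificate pays 15.
Talented: assigned the certificate, nets 23 − 1 = 22; deviating to no certificate nets 15.
Ordinary: assigned no certificate, nets 15; deviating to the certificate nets 23 − 17 = 6.
Both types strictly prefer their assigned action; no profitable deviation.

Neither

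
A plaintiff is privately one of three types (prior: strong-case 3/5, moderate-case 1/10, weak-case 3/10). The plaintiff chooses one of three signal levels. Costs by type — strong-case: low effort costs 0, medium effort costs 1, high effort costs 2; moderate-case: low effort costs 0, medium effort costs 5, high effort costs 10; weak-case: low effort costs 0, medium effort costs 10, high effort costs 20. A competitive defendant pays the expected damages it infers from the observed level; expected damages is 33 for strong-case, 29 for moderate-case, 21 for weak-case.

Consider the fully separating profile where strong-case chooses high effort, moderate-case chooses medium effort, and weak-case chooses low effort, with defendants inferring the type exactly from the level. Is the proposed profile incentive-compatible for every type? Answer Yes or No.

Separating settlements: high effort → 33, medium effort → 29, low effort → 21.
strong-case (assigned high effort): low effort: 21 − 0 = 21; medium effort: 29 − 1 = 28; high effort: 33 − 2 = 31. strong-case stays.
moderate-case (assigned medium effort): low effort: 21 − 0 = 21; medium effort: 29 − 5 = 24; high effort: 33 − 10 = 23. moderate-case stays.
weak-case (assigned low effort): low effort: 21 − 0 = 21; medium effort: 29 − 10 = 19; high effort: 33 − 20 = 13. weak-case stays.
Every type prefers its assigned level; separation holds.

Yes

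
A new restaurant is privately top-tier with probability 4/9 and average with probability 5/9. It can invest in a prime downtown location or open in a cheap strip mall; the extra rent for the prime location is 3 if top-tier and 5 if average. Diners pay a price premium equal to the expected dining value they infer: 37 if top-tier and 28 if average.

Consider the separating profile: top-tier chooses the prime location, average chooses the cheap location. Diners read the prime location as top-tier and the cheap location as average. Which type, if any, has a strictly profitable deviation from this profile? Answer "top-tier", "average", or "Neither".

average

The prime location pays 37; the cheap location pays 28.
top-tier: assigned the prime location, nets 37 − 3 = 34; deviating to the cheap location nets 28.
average: assigned the cheap location, nets 28; deviating to the prime location nets 37 − 5 = 32.
The average type gains 4 by deviating.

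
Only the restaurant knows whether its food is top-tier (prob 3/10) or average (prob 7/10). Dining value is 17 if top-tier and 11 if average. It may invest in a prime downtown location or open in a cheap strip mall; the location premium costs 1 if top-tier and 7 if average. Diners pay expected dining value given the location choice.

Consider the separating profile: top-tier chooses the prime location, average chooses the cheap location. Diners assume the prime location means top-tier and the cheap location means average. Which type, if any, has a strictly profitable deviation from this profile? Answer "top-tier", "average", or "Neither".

Neither

The prime location pays 17; the cheap location pays 11.
top-tier: assigned the prime location, nets 17 − 1 = 16; deviating to the cheap location nets 11.
average: assigned the cheap location, nets 11; deviating to the prime location nets 17 − 7 = 10.
Both types strictly prefer their assigned action; no profitable deviation.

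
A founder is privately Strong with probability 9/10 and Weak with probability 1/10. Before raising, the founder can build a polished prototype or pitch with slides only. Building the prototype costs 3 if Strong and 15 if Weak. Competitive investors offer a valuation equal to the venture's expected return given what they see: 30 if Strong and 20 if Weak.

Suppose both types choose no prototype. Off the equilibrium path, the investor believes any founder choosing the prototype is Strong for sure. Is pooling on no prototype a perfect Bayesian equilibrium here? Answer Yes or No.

Yes

On path, the investor holds the prior and pays 9/10·30 + 1/10·20 = 29. Off path (the prototype), believing Strong, it pays 30.
Strong: no prototype nets 29; the prototype nets 30 − 3 = 27. Strong stays.
Weak: no prototype nets 29; the prototype nets 30 − 15 = 15. Weak stays.
No type deviates, so pooling is sustained.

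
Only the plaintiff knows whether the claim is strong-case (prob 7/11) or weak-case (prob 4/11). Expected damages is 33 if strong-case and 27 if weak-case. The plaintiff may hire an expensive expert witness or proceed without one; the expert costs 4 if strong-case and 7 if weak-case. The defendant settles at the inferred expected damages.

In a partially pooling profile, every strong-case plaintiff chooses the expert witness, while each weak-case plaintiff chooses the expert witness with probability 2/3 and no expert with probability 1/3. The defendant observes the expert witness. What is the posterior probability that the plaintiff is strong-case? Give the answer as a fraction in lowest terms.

21/29

P(the expert witness) = (7/11)·1 + (4/11)·(2/3) = 29/33.
By Bayes' rule, P(strong-case | the expert witness) = (7/11) / (29/33) = 21/29.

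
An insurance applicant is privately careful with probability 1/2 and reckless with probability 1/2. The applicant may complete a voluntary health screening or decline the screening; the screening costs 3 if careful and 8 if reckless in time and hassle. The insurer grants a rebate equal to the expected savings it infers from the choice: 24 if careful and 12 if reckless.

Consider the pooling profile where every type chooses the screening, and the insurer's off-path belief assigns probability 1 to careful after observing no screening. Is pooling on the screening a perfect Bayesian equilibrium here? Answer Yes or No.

On path, the insurer holds the prior and pays 1/2·24 + 1/2·12 = 18. Off path (no screening), believing careful, it pays 24.
careful: the screening nets 18 − 3 = 15; no screening nets 24. careful would deviate.
reckless: the screening nets 18 − 8 = 10; no screening nets 24. reckless would deviate.
A type deviates, so pooling fails.

No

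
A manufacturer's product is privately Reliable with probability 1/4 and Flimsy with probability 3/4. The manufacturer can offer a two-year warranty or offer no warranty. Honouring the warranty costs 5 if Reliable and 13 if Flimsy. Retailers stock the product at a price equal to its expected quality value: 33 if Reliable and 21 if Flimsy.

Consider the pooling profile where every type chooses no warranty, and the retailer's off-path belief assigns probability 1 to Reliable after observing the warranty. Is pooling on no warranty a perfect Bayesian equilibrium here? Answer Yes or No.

On path, the retailer holds the prior and pays 1/4·33 + 3/4·21 = 24. Off path (the warranty), believing Reliable, it pays 33.
Reliable: no warranty nets 24; the warranty nets 33 − 5 = 28. Reliable would deviate.
Flimsy: no warranty nets 24; the warranty nets 33 − 13 = 20. Flimsy stays.
A type deviates, so pooling fails.

No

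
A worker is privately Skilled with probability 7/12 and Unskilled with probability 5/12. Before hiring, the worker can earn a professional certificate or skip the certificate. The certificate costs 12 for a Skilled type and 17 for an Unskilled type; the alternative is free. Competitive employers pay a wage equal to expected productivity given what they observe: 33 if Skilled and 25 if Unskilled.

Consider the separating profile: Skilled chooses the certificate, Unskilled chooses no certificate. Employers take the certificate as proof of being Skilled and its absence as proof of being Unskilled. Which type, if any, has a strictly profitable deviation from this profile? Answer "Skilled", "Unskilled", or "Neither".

The certificate pays 33; no certificate pays 25.
Skilled: assigned the certificate, nets 33 − 12 = 21; deviating to no certificate nets 25.
Unskilled: assigned no certificate, nets 25; deviating to the certificate nets 33 − 17 = 16.
The Skilled type gains 4 by deviating.

Skilled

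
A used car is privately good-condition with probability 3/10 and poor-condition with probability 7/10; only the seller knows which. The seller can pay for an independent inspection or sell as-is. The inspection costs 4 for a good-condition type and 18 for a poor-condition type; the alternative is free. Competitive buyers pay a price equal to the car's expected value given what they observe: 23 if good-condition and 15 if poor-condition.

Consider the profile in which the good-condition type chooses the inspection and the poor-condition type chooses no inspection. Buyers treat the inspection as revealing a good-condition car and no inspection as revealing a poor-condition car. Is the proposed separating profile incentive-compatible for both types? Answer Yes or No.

Under these beliefs, the inspection earns price 23 and no inspection earns price 15.
good-condition: the inspection nets 23 − 4 = 19; no inspection nets 15. good-condition prefers the inspection.
poor-condition: the inspection nets 23 − 18 = 5; no inspection nets 15. poor-condition prefers no inspection.
Neither type deviates, so the separating profile is an equilibrium.

Yes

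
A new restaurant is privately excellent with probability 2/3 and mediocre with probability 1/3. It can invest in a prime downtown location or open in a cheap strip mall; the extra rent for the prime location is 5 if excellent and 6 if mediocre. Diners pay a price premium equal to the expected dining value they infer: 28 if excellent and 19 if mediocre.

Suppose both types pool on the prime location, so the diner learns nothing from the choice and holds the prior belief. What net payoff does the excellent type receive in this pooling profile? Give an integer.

Pooled price premium = 2/3·28 + 1/3·19 = 25.
excellent pays cost 5 for the prime location, so net payoff = 25 − 5 = 20.

20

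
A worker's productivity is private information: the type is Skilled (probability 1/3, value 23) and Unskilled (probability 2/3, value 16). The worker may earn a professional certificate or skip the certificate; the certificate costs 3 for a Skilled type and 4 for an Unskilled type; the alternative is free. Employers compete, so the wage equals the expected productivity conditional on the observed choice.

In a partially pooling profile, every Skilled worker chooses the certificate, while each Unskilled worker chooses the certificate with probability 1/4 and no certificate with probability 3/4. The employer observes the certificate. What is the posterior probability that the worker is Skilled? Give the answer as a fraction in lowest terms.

P(the certificate) = (1/3)·1 + (2/3)·(1/4) = 1/2.
By Bayes' rule, P(Skilled | the certificate) = (1/3) / (1/2) = 2/3.

2/3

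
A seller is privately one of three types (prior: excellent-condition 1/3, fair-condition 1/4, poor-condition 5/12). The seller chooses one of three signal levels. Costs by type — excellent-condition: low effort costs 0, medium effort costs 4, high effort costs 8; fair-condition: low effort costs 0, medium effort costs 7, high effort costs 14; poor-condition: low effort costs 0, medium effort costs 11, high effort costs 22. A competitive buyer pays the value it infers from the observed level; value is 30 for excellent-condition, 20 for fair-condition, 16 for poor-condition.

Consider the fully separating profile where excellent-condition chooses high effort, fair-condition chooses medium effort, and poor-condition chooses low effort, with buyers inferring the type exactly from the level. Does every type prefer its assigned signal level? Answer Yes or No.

Separating prices: high effort → 30, medium effort → 20, low effort → 16.
excellent-condition (assigned high effort): low effort: 16 − 0 = 16; medium effort: 20 − 4 = 16; high effort: 30 − 8 = 22. excellent-condition stays.
fair-condition (assigned medium effort): low effort: 16 − 0 = 16; medium effort: 20 − 7 = 13; high effort: 30 − 14 = 16. fair-condition prefers low effort.
poor-condition (assigned low effort): low effort: 16 − 0 = 16; medium effort: 20 − 11 = 9; high effort: 30 − 22 = 8. poor-condition stays.
At least one type deviates; the separating profile fails.

No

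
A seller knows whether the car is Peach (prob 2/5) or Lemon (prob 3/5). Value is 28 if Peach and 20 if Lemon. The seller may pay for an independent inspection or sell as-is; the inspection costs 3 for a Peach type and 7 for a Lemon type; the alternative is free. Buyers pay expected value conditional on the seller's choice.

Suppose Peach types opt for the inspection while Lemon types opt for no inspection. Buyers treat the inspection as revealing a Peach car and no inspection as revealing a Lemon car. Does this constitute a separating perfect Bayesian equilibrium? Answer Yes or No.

No

Under these beliefs, the inspection earns price 28 and no inspection earns price 20.
Peach: the inspection nets 28 − 3 = 25; no inspection nets 20. Peach prefers the inspection.
Lemon: the inspection nets 28 − 7 = 21; no inspection nets 20. Lemon would deviate to the inspection.
Lemon has a profitable deviation, so the profile is not an equilibrium.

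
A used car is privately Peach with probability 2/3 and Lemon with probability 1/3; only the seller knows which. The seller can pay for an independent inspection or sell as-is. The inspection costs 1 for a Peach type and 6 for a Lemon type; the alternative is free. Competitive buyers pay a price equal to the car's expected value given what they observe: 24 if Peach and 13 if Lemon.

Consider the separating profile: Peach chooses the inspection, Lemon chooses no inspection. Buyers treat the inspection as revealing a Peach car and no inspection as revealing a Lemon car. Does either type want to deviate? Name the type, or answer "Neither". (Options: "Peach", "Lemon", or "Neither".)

Lemon

The inspection pays 24; no inspection pays 13.
Peach: assigned the inspection, nets 24 − 1 = 23; deviating to no inspection nets 13.
Lemon: assigned no inspection, nets 13; deviating to the inspection nets 24 − 6 = 18.
The Lemon type gains 5 by deviating.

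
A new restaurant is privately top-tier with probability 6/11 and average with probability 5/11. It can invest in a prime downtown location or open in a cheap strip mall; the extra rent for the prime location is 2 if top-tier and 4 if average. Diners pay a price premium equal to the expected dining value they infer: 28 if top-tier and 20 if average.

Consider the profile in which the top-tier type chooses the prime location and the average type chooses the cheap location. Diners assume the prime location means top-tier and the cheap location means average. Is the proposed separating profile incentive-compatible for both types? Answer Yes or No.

No

Under these beliefs, the prime location earns price premium 28 and the cheap location earns price premium 20.
top-tier: the prime location nets 28 − 2 = 26; the cheap location nets 20. top-tier prefers the prime location.
average: the prime location nets 28 − 4 = 24; the cheap location nets 20. average would deviate to the prime location.
average has a profitable deviation, so the profile is not an equilibrium.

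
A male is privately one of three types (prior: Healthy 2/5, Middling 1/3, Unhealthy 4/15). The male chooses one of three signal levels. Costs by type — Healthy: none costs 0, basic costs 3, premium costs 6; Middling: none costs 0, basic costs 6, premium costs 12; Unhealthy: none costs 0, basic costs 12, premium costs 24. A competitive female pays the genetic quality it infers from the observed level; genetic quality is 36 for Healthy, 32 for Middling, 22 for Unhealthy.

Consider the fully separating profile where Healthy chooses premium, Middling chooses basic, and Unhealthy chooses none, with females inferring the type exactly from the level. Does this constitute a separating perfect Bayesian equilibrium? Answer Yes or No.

Separating mating payoffs: premium → 36, basic → 32, none → 22.
Healthy (assigned premium): none: 22 − 0 = 22; basic: 32 − 3 = 29; premium: 36 − 6 = 30. Healthy stays.
Middling (assigned basic): none: 22 − 0 = 22; basic: 32 − 6 = 26; premium: 36 − 12 = 24. Middling stays.
Unhealthy (assigned none): none: 22 − 0 = 22; basic: 32 − 12 = 20; premium: 36 − 24 = 12. Unhealthy stays.
Every type prefers its assigned level; separation holds.

Yes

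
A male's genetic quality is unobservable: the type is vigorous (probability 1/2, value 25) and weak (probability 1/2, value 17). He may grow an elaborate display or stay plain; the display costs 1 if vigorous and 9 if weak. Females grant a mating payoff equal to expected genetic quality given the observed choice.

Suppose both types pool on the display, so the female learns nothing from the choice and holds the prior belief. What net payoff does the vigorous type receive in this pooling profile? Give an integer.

20

Pooled mating payoff = 1/2·25 + 1/2·17 = 21.
vigorous pays cost 1 for the display, so net payoff = 21 − 1 = 20.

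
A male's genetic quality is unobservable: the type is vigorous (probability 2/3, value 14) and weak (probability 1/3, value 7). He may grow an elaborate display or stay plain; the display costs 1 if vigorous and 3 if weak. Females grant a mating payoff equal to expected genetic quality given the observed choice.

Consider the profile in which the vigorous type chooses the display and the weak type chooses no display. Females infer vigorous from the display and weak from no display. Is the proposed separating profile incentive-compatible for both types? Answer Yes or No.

Under these beliefs, the display earns mating payoff 14 and no display earns mating payoff 7.
vigorous: the display nets 14 − 1 = 13; no display nets 7. vigorous prefers the display.
weak: the display nets 14 − 3 = 11; no display nets 7. weak would deviate to the display.
weak has a profitable deviation, so the profile is not an equilibrium.

No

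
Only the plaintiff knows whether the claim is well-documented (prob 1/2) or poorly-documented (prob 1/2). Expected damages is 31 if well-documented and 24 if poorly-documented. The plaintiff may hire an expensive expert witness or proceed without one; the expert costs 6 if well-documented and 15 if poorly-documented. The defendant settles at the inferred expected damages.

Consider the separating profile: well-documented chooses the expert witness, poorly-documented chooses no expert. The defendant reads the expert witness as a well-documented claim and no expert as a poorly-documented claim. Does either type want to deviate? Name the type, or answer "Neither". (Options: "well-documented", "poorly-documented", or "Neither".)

The expert witness pays 31; no expert pays 24.
well-documented: assigned the expert witness, nets 31 − 6 = 25; deviating to no expert nets 24.
poorly-documented: assigned no expert, nets 24; deviating to the expert witness nets 31 − 15 = 16.
Both types strictly prefer their assigned action; no profitable deviation.

Neither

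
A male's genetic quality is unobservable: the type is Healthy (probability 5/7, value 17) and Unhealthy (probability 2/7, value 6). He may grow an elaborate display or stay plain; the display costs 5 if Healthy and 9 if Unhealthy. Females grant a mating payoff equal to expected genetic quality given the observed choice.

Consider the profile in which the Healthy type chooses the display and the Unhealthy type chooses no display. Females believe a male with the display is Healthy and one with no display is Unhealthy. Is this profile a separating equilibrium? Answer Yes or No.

Under these beliefs, the display earns mating payoff 17 and no display earns mating payoff 6.
Healthy: the display nets 17 − 5 = 12; no display nets 6. Healthy prefers the display.
Unhealthy: the display nets 17 − 9 = 8; no display nets 6. Unhealthy would deviate to the display.
Unhealthy has a profitable deviation, so the profile is not an equilibrium.

No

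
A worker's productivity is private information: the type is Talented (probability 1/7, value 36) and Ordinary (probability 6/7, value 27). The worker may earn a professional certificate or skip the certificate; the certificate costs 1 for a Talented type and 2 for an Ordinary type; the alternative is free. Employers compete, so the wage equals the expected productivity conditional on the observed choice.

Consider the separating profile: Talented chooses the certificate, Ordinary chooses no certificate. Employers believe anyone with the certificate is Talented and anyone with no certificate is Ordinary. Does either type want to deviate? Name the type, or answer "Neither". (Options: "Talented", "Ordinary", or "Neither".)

The certificate pays 36; no certificate pays 27.
Talented: assigned the certificate, nets 36 − 1 = 35; deviating to no certificate nets 27.
Ordinary: assigned no certificate, nets 27; deviating to the certificate nets 36 − 2 = 34.
The Ordinary type gains 7 by deviating.

Ordinary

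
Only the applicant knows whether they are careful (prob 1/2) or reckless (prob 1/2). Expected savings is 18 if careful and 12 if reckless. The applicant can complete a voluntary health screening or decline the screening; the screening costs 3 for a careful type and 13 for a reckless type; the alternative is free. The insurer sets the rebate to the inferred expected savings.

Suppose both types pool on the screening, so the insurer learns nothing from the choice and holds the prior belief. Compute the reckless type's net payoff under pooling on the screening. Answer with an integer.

2

Pooled rebate = 1/2·18 + 1/2·12 = 15.
reckless pays cost 13 for the screening, so net payoff = 15 − 13 = 2.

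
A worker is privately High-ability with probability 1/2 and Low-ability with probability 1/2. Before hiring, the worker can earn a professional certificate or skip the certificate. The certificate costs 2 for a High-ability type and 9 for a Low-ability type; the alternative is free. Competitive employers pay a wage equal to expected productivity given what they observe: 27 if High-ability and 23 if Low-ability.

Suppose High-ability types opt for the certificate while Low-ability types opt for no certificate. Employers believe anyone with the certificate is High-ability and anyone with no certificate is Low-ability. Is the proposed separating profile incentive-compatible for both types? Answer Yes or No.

Yes

Under these beliefs, the certificate earns wage 27 and no certificate earns wage 23.
High-ability: the certificate nets 27 − 2 = 25; no certificate nets 23. High-ability prefers the certificate.
Low-ability: the certificate nets 27 − 9 = 18; no certificate nets 23. Low-ability prefers no certificate.
Neither type deviates, so the separating profile is an equilibrium.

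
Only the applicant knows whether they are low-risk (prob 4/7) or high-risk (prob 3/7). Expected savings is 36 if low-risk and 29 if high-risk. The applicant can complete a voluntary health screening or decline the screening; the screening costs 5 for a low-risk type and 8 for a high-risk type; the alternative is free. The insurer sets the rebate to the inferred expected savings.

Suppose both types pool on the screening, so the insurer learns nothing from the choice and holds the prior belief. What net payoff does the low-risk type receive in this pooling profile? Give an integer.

28

Pooled rebate = 4/7·36 + 3/7·29 = 33.
low-risk pays cost 5 for the screening, so net payoff = 33 − 5 = 28.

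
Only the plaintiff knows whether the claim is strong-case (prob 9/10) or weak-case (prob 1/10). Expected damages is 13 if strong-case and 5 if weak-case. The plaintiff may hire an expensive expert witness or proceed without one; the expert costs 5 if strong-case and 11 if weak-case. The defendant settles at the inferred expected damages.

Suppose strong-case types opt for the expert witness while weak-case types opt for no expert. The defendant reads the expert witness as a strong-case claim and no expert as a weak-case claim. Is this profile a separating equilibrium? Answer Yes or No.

Under these beliefs, the expert witness earns settlement 13 and no expert earns settlement 5.
strong-case: the expert witness nets 13 − 5 = 8; no expert nets 5. strong-case prefers the expert witness.
weak-case: the expert witness nets 13 − 11 = 2; no expert nets 5. weak-case prefers no expert.
Neither type deviates, so the separating profile is an equilibrium.

Yes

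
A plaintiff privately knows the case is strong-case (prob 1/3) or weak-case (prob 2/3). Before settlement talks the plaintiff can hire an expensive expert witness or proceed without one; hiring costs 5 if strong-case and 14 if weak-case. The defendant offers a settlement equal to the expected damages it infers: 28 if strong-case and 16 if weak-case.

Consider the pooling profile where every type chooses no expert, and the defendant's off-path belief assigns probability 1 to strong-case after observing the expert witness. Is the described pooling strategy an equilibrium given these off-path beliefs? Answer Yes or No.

No

On path, the defendant holds the prior and pays 1/3·28 + 2/3·16 = 20. Off path (the expert witness), believing strong-case, it pays 28.
strong-case: no expert nets 20; the expert witness nets 28 − 5 = 23. strong-case would deviate.
weak-case: no expert nets 20; the expert witness nets 28 − 14 = 14. weak-case stays.
A type deviates, so pooling fails.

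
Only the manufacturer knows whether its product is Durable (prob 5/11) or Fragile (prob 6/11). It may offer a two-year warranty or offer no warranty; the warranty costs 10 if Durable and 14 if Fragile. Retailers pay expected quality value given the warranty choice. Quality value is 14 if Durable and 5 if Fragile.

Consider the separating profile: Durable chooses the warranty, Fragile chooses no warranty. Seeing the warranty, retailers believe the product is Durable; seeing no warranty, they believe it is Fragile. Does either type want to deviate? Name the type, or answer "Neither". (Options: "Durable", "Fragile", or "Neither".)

Durable

The warranty pays 14; no warranty pays 5.
Durable: assigned the warranty, nets 14 − 10 = 4; deviating to no warranty nets 5.
Fragile: assigned no warranty, nets 5; deviating to the warranty nets 14 − 14 = 0.
The Durable type gains 1 by deviating.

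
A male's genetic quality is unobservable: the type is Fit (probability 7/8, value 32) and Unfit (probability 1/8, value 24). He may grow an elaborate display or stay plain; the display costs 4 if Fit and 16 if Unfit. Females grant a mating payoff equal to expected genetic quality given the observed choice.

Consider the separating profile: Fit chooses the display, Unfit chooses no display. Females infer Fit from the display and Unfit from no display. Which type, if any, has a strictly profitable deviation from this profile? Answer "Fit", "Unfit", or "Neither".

Neither

The display pays 32; no display pays 24.
Fit: assigned the display, nets 32 − 4 = 28; deviating to no display nets 24.
Unfit: assigned no display, nets 24; deviating to the display nets 32 − 16 = 16.
Both types strictly prefer their assigned action; no profitable deviation.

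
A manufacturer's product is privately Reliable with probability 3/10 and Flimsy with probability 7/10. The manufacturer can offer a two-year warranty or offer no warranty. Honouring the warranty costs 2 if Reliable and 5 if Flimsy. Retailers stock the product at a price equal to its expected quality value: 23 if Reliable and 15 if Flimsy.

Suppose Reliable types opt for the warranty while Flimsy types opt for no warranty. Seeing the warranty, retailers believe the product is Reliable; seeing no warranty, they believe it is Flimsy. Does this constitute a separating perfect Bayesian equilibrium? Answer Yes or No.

No

Under these beliefs, the warranty earns price 23 and no warranty earns price 15.
Reliable: the warranty nets 23 − 2 = 21; no warranty nets 15. Reliable prefers the warranty.
Flimsy: the warranty nets 23 − 5 = 18; no warranty nets 15. Flimsy would deviate to the warranty.
Flimsy has a profitable deviation, so the profile is not an equilibrium.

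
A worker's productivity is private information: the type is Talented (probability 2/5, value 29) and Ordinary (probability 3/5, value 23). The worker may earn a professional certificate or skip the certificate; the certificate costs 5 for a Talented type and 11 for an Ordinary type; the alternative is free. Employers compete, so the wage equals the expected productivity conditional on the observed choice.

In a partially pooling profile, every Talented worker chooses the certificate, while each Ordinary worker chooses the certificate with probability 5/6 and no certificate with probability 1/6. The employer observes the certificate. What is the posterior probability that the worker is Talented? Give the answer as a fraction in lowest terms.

P(the certificate) = (2/5)·1 + (3/5)·(5/6) = 9/10.
By Bayes' rule, P(Talented | the certificate) = (2/5) / (9/10) = 4/9.

4/9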